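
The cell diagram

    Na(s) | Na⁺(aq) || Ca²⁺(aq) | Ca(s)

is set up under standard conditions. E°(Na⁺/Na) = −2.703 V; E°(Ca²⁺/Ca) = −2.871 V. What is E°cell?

−0.168 V

By convention the left-hand electrode in cell notation is the anode (oxidation) and the right-hand electrode is the cathode (reduction).
E°cell = E°(right) − E°(left) = −2.871 − (−2.703) = −0.168 V.
The negative sign shows that, as written, the cell would require an external voltage to drive the reaction.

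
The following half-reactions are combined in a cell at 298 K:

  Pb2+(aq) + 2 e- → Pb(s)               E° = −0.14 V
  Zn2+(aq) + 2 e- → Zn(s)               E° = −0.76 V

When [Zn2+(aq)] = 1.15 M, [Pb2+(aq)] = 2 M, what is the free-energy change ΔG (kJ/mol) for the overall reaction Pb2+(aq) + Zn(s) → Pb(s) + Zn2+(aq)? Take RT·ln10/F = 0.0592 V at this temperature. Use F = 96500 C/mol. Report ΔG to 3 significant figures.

With Pb²⁺/Pb reduced at the cathode, E°cell = −0.14 − (−0.76) = +0.62 V and n = 2.
The reaction quotient is [Zn2+(aq)] / [Pb2+(aq)] = 0.575; by Nernst, E = +0.62 − (0.0592/2)(−0.240) = +0.6271 V.
ΔG = −nFE = −(2)(96500)(+0.6271) J/mol = −121 kJ/mol.

−121 kJ/mol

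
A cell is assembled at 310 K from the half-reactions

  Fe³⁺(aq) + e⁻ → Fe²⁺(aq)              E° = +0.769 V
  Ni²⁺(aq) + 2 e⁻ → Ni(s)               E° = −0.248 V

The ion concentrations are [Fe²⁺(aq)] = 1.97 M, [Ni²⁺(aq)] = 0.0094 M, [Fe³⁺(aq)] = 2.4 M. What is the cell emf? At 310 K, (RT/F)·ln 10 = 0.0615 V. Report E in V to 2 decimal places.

+1.08 V

Since E°(Fe³⁺/Fe²⁺) > E°(Ni²⁺/Ni), Fe³⁺/Fe²⁺ serves as the cathode.
E°cell = E°cat − E°an = +0.769 − (−0.248) = +1.017 V; n = 2.
For the overall reaction 2 Fe³⁺(aq) + Ni(s) → 2 Fe²⁺(aq) + Ni²⁺(aq), Q = ([Fe²⁺(aq)]^2·[Ni²⁺(aq)]) / [Fe³⁺(aq)]^2 = 0.00633, giving log Q = −2.198.
By the Nernst equation, E = +1.017 − (0.0615/2)·(−2.198) = +1.08 V.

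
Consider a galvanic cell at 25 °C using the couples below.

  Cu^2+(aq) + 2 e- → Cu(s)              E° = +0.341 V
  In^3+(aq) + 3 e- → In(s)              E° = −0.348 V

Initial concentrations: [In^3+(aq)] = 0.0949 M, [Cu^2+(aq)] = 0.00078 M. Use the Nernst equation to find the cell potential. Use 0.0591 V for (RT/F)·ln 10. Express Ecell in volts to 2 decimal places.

Since E°(Cu²⁺/Cu) > E°(In³⁺/In), Cu²⁺/Cu serves as the cathode.
The standard potential is +0.341 − (−0.348) = +0.689 V and the balanced reaction transfers n = 6 electrons.
The balanced reaction is 3 Cu^2+(aq) + 2 In(s) → 3 Cu(s) + 2 In^3+(aq), so Q = [In^3+(aq)]^2 / [Cu^2+(aq)]^3 = 1.9×10^7 and log Q = 7.278.
Applying E = E° − (RT ln10/nF)·log Q gives +0.689 − (0.0591/6)(7.278) = +0.62 V.

+0.62 V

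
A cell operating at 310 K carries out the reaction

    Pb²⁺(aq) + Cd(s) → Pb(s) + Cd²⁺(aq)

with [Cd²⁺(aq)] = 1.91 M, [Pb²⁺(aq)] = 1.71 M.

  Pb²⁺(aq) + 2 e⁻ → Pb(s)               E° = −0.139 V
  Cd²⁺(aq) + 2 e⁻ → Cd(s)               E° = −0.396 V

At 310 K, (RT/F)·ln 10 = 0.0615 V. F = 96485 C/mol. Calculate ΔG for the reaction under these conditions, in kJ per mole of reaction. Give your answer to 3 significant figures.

−49.3 kJ/mol

E°cell = −0.139 − (−0.396) = +0.257 V; the balanced reaction transfers n = 2 electrons.
The reaction quotient is [Cd²⁺(aq)] / [Pb²⁺(aq)] = 1.12; by Nernst, E = +0.257 − (0.0615/2)(0.048) = +0.2555 V.
Then ΔG = −nFE = −2 × 96485 × +0.2555 J/mol = −49.3 kJ/mol.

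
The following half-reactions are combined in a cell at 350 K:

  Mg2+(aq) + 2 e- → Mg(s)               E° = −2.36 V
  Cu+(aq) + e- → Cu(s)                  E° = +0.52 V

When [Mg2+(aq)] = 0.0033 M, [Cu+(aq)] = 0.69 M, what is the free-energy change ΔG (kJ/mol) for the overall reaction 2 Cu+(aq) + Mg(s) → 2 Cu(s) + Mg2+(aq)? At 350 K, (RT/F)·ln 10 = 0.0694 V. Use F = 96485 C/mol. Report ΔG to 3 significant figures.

With Cu⁺/Cu reduced at the cathode, E°cell = +0.52 − (−2.36) = +2.88 V and n = 2.
The reaction quotient is [Mg2+(aq)] / [Cu+(aq)]^2 = 0.00693; by Nernst, E = +2.88 − (0.0694/2)(−2.159) = +2.9549 V.
ΔG = −nFE = −(2)(96485)(+2.9549) J/mol = −570 kJ/mol.

−570 kJ/mol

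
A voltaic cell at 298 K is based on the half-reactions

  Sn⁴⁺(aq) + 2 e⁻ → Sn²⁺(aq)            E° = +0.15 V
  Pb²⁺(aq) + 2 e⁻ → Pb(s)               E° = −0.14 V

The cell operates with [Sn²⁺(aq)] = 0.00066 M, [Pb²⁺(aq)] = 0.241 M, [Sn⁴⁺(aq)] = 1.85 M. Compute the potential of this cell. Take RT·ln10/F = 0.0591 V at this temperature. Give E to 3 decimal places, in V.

Since E°(Sn⁴⁺/Sn²⁺) > E°(Pb²⁺/Pb), Sn⁴⁺/Sn²⁺ serves as the cathode.
E°cell = +0.15 − (−0.14) = +0.29 V, with n = 2 electrons transferred.
The balanced reaction is Sn⁴⁺(aq) + Pb(s) → Sn²⁺(aq) + Pb²⁺(aq), so Q = ([Sn²⁺(aq)]·[Pb²⁺(aq)]) / [Sn⁴⁺(aq)] = 8.6×10^−5 and log Q = −4.066.
Applying E = E° − (RT ln10/nF)·log Q gives +0.29 − (0.0591/2)(−4.066) = +0.410 V.

+0.410 V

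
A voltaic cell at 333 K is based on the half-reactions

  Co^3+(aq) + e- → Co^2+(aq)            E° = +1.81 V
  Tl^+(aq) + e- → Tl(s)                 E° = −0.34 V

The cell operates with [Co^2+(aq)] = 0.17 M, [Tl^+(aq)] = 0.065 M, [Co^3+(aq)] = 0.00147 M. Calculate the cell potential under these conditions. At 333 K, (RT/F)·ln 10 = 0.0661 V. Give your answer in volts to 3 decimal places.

+2.092 V

Since E°(Co³⁺/Co²⁺) > E°(Tl⁺/Tl), Co³⁺/Co²⁺ serves as the cathode.
The standard potential is +1.81 − (−0.34) = +2.15 V and the balanced reaction transfers n = 1 electron.
For the overall reaction Co^3+(aq) + Tl(s) → Co^2+(aq) + Tl^+(aq), Q = ([Co^2+(aq)]·[Tl^+(aq)]) / [Co^3+(aq)] = 7.52, giving log Q = 0.876.
By the Nernst equation, E = +2.15 − (0.0661/1)·(0.876) = +2.092 V.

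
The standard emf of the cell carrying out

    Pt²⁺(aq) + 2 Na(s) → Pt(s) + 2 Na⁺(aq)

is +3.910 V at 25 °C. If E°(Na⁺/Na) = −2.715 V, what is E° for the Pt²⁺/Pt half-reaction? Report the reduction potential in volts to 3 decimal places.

In the reaction as written the Pt²⁺/Pt couple is reduced (cathode) and Na⁺/Na is oxidized (anode), so E°cell = E°(Pt²⁺/Pt) − E°(Na⁺/Na).
E°(Pt²⁺/Pt) = E°cell + E°(anode) = +3.910 + (−2.715) = +1.195 V.

+1.195 V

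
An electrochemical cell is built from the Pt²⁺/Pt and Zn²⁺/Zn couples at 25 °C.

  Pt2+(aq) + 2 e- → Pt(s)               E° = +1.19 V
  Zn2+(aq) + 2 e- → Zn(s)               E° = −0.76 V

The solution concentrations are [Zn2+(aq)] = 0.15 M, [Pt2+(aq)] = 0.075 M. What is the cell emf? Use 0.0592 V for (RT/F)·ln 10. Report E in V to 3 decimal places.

+1.941 V

The Pt²⁺/Pt couple has the more positive E°, so it is the cathode; Zn²⁺/Zn is the anode.
E°cell = +1.19 − (−0.76) = +1.95 V, with n = 2 electrons transferred.
The balanced reaction is Pt2+(aq) + Zn(s) → Pt(s) + Zn2+(aq), so Q = [Zn2+(aq)] / [Pt2+(aq)] = 2 and log Q = 0.301.
Applying E = E° − (RT ln10/nF)·log Q gives +1.95 − (0.0592/2)(0.301) = +1.941 V.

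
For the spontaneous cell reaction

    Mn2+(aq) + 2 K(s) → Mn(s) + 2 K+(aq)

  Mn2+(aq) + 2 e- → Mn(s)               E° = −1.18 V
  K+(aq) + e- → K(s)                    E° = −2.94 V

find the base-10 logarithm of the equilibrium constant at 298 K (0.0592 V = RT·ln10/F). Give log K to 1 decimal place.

log K = 59.5

The Mn²⁺/Mn couple is reduced (cathode); E°cell = −1.18 − (−2.94) = +1.76 V with n = 2.
At equilibrium E = 0, so log K = nE°cell / 0.0592 = (2)(+1.76) / 0.0592 = 59.5.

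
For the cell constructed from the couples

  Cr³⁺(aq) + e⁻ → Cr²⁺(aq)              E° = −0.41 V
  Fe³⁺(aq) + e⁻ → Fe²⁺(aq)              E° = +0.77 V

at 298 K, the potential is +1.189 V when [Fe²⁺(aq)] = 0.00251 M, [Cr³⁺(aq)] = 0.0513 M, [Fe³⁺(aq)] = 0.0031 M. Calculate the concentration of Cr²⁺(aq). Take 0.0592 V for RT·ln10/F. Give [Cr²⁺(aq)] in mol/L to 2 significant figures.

0.059 M

Fe³⁺/Fe²⁺ is the cathode (higher E°); E°cell = +0.77 − (−0.41) = +1.18 V with n = 1.
Rearranging E = E° − (0.0592/n)·log Q gives log Q = 1(+1.18 − (+1.189))/0.0592 = −0.152.
For Fe³⁺(aq) + Cr²⁺(aq) → Fe²⁺(aq) + Cr³⁺(aq), the reaction quotient is Q = ([Fe²⁺(aq)]·[Cr³⁺(aq)]) / ([Fe³⁺(aq)]·[Cr²⁺(aq)]).
Solving for the unknown gives log [Cr²⁺(aq)] = −1.230, so [Cr²⁺(aq)] ≈ 0.059 M.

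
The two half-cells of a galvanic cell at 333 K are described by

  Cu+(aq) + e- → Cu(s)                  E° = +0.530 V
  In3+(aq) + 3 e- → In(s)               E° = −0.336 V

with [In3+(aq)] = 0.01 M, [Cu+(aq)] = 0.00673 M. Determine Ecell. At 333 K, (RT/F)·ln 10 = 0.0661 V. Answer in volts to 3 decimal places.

+0.766 V

Since E°(Cu⁺/Cu) > E°(In³⁺/In), Cu⁺/Cu serves as the cathode.
E°cell = E°cat − E°an = +0.530 − (−0.336) = +0.866 V; n = 3.
Balancing gives 3 Cu+(aq) + In(s) → 3 Cu(s) + In3+(aq); hence Q = [In3+(aq)] / [Cu+(aq)]^3 = 3.28×10^4 (log Q = 4.516).
Applying E = E° − (RT ln10/nF)·log Q gives +0.866 − (0.0661/3)(4.516) = +0.766 V.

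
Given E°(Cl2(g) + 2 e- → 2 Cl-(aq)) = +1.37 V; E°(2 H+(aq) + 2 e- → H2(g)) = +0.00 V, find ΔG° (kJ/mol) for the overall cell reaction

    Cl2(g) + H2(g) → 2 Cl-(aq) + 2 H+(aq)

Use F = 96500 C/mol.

In the reaction as written Cl2(g) is reduced, so the Cl₂/Cl⁻ couple is the cathode and 2H⁺/H₂ is the anode.
E°cell = +1.37 − (+0.00) = +1.37 V; balancing electrons gives n = 2.
ΔG° = −nFE°cell = −(2)(96500)(+1.37) J/mol = −264 kJ/mol.

−264 kJ/mol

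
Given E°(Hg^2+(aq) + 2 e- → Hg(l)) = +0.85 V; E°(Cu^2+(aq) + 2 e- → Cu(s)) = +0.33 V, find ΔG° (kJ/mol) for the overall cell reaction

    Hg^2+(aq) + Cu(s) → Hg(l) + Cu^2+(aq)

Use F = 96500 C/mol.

In the reaction as written Hg^2+(aq) is reduced, so the Hg²⁺/Hg couple is the cathode and Cu²⁺/Cu is the anode.
E°cell = +0.85 − (+0.33) = +0.52 V; balancing electrons gives n = 2.
ΔG° = −nFE°cell = −(2)(96500)(+0.52) J/mol = −100 kJ/mol.

−100 kJ/mol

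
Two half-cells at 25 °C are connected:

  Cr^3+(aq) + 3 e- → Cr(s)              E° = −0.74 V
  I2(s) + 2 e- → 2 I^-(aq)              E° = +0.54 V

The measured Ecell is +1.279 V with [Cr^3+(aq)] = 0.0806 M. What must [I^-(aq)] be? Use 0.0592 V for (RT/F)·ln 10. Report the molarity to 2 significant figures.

2.4 M

With I₂/I⁻ at the cathode and Cr³⁺/Cr at the anode, E°cell = +0.54 − (−0.74) = +1.28 V (n = 6).
Rearranging E = E° − (0.0592/n)·log Q gives log Q = 6(+1.28 − (+1.279))/0.0592 = 0.101.
For 3 I2(s) + 2 Cr(s) → 6 I^-(aq) + 2 Cr^3+(aq), the reaction quotient is Q = [I^-(aq)]^6·[Cr^3+(aq)]^2.
Substituting the known concentrations and solving, log [I^-(aq)] = 0.381 and [I^-(aq)] = 2.4 M.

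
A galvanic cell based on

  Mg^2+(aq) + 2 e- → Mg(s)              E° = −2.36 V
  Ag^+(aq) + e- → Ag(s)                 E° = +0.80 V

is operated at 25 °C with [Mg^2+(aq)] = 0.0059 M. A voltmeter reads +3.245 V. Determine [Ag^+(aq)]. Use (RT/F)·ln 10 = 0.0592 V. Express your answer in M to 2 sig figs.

With Ag⁺/Ag at the cathode and Mg²⁺/Mg at the anode, E°cell = +0.80 − (−2.36) = +3.16 V (n = 2).
Since E = E° − (0.0592/n)·log Q, log Q = n(E° − E)/0.0592 = −2.872.
The balanced reaction is 2 Ag^+(aq) + Mg(s) → 2 Ag(s) + Mg^2+(aq), so Q = [Mg^2+(aq)] / [Ag^+(aq)]^2.
Isolating [Ag^+(aq)] in Q = 10^{−2.872} yields log [Ag^+(aq)] = 0.321, i.e. 2.1 M.

2.1 M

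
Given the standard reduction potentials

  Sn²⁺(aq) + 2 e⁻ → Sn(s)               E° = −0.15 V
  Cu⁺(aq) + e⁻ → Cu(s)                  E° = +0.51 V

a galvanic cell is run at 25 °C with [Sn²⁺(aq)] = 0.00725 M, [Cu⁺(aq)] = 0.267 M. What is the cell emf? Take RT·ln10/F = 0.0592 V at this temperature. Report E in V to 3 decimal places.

+0.689 V

The Cu⁺/Cu couple has the more positive E°, so it is the cathode; Sn²⁺/Sn is the anode.
E°cell = +0.51 − (−0.15) = +0.66 V, with n = 2 electrons transferred.
Balancing gives 2 Cu⁺(aq) + Sn(s) → 2 Cu(s) + Sn²⁺(aq); hence Q = [Sn²⁺(aq)] / [Cu⁺(aq)]^2 = 0.102 (log Q = −0.993).
By the Nernst equation, E = +0.66 − (0.0592/2)·(−0.993) = +0.689 V.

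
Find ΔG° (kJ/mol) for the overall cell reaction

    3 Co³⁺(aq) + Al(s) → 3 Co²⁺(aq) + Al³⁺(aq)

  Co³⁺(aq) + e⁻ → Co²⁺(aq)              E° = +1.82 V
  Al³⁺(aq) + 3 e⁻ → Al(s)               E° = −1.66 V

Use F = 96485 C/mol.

−1007 kJ/mol

In the reaction as written Co³⁺(aq) is reduced, so the Co³⁺/Co²⁺ couple is the cathode and Al³⁺/Al is the anode.
E°cell = +1.82 − (−1.66) = +3.48 V; balancing electrons gives n = 3.
ΔG° = −nFE°cell = −(3)(96485)(+3.48) J/mol = −1007 kJ/mol.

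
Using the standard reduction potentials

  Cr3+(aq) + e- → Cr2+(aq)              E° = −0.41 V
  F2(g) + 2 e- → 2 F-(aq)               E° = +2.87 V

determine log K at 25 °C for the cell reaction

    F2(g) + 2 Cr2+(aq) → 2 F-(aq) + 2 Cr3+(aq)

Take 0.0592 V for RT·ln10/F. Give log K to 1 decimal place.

The F₂/F⁻ couple is reduced (cathode); E°cell = +2.87 − (−0.41) = +3.28 V with n = 2.
At equilibrium E = 0, so log K = nE°cell / 0.0592 = (2)(+3.28) / 0.0592 = 110.8.

log K = 110.8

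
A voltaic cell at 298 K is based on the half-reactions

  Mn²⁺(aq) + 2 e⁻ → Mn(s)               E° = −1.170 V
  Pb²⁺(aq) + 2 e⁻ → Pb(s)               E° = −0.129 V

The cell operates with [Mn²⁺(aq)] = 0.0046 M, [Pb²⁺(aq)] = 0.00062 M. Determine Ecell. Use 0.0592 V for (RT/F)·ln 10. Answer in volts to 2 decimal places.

+1.02 V

The Pb²⁺/Pb couple has the more positive E°, so it is the cathode; Mn²⁺/Mn is the anode.
E°cell = E°cat − E°an = −0.129 − (−1.170) = +1.041 V; n = 2.
The balanced reaction is Pb²⁺(aq) + Mn(s) → Pb(s) + Mn²⁺(aq), so Q = [Mn²⁺(aq)] / [Pb²⁺(aq)] = 7.42 and log Q = 0.870.
Applying E = E° − (RT ln10/nF)·log Q gives +1.041 − (0.0592/2)(0.870) = +1.02 V.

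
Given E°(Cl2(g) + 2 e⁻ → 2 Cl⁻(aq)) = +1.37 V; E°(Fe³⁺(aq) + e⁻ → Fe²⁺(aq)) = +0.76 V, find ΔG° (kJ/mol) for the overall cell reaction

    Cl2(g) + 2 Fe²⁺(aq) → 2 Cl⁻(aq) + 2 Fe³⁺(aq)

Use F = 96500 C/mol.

−118 kJ/mol

In the reaction as written Cl2(g) is reduced, so the Cl₂/Cl⁻ couple is the cathode and Fe³⁺/Fe²⁺ is the anode.
E°cell = +1.37 − (+0.76) = +0.61 V; balancing electrons gives n = 2.
ΔG° = −nFE°cell = −(2)(96500)(+0.61) J/mol = −118 kJ/mol.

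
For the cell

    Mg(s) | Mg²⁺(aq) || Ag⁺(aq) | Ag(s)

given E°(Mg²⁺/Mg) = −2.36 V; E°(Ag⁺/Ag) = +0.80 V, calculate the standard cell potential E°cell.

By convention the left-hand electrode in cell notation is the anode (oxidation) and the right-hand electrode is the cathode (reduction).
E°cell = E°(right) − E°(left) = +0.80 − (−2.36) = +3.16 V.

+3.16 V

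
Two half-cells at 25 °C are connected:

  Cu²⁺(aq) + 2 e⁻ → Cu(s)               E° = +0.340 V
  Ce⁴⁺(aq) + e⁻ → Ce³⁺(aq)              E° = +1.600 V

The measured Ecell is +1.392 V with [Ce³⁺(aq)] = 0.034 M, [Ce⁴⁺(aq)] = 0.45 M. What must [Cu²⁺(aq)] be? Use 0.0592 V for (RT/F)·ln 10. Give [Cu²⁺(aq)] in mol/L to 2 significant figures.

The Ce⁴⁺/Ce³⁺ couple has the larger reduction potential, so it is the cathode: E°cell = +1.600 − (+0.340) = +1.260 V and n = 2.
From the Nernst equation, log Q = n(E° − E)/0.0592 = 2·(+1.260 − (+1.392))/0.0592 = −4.459.
For 2 Ce⁴⁺(aq) + Cu(s) → 2 Ce³⁺(aq) + Cu²⁺(aq), the reaction quotient is Q = ([Ce³⁺(aq)]^2·[Cu²⁺(aq)]) / [Ce⁴⁺(aq)]^2.
Substituting the known concentrations and solving, log [Cu²⁺(aq)] = −2.216 and [Cu²⁺(aq)] = 0.0061 M.

0.0061 M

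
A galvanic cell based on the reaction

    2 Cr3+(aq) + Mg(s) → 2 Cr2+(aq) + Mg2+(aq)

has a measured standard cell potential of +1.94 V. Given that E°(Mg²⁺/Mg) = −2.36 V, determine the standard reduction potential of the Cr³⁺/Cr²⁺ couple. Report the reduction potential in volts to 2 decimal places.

−0.42 V

In the reaction as written the Cr³⁺/Cr²⁺ couple is reduced (cathode) and Mg²⁺/Mg is oxidized (anode), so E°cell = E°(Cr³⁺/Cr²⁺) − E°(Mg²⁺/Mg).
E°(Cr³⁺/Cr²⁺) = E°cell + E°(anode) = +1.94 + (−2.36) = −0.42 V.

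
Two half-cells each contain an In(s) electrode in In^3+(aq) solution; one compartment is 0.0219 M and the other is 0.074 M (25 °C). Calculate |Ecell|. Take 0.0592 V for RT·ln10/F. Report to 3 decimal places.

0.010 V

For a concentration cell E°cell = 0, since both electrodes use the same couple.
The compartment with the higher In^3+(aq) concentration (0.074 M) acts as the cathode; ions are reduced there and produced at the dilute (0.0219 M) anode.
With n = 3, Ecell = −(0.0592/3)·log([dilute]/[conc]) = −(0.0592/3)·log(0.0219/0.074) = +0.010 V.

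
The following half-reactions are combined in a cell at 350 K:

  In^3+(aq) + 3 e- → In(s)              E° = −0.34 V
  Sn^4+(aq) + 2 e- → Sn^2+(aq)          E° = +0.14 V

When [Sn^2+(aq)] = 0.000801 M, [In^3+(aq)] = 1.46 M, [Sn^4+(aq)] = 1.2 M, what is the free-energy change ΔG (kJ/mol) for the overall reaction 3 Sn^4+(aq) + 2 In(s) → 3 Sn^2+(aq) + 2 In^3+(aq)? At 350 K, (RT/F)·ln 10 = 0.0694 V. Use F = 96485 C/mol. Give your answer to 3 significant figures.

With Sn⁴⁺/Sn²⁺ reduced at the cathode, E°cell = +0.14 − (−0.34) = +0.48 V and n = 6.
The reaction quotient is ([Sn^2+(aq)]^3·[In^3+(aq)]^2) / [Sn^4+(aq)]^3 = 6.34×10^−10; by Nernst, E = +0.48 − (0.0694/6)(−9.198) = +0.5864 V.
ΔG = −nFE = −(6)(96485)(+0.5864) J/mol = −339 kJ/mol.

−339 kJ/mol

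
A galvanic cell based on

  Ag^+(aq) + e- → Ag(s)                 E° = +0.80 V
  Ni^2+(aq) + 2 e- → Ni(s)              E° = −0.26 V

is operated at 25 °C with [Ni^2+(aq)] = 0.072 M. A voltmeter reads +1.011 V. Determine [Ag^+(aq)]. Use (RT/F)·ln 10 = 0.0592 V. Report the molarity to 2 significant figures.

0.040 M

Ag⁺/Ag is the cathode (higher E°); E°cell = +0.80 − (−0.26) = +1.06 V with n = 2.
Rearranging E = E° − (0.0592/n)·log Q gives log Q = 2(+1.06 − (+1.011))/0.0592 = 1.655.
The balanced reaction is 2 Ag^+(aq) + Ni(s) → 2 Ag(s) + Ni^2+(aq), so Q = [Ni^2+(aq)] / [Ag^+(aq)]^2.
Isolating [Ag^+(aq)] in Q = 10^{1.655} yields log [Ag^+(aq)] = −1.399, i.e. 0.040 M.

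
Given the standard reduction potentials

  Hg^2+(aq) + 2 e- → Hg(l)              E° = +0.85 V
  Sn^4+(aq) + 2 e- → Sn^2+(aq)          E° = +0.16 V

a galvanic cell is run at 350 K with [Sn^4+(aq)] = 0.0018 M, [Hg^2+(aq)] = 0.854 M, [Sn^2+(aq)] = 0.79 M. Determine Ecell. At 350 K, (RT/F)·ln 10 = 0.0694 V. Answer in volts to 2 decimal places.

+0.78 V

Hg²⁺/Hg is reduced (cathode, E° = +0.85 V) and Sn⁴⁺/Sn²⁺ is oxidized (anode).
E°cell = E°cat − E°an = +0.85 − (+0.16) = +0.69 V; n = 2.
Balancing gives Hg^2+(aq) + Sn^2+(aq) → Hg(l) + Sn^4+(aq); hence Q = [Sn^4+(aq)] / ([Hg^2+(aq)]·[Sn^2+(aq)]) = 0.00267 (log Q = −2.574).
Applying E = E° − (RT ln10/nF)·log Q gives +0.69 − (0.0694/2)(−2.574) = +0.78 V.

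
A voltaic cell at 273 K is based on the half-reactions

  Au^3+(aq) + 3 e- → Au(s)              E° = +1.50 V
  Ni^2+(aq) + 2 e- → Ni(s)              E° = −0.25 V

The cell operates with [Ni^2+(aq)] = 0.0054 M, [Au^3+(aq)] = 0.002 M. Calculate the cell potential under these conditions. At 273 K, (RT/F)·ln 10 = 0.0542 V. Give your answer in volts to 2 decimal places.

Au³⁺/Au is reduced (cathode, E° = +1.50 V) and Ni²⁺/Ni is oxidized (anode).
E°cell = +1.50 − (−0.25) = +1.75 V, with n = 6 electrons transferred.
Balancing gives 2 Au^3+(aq) + 3 Ni(s) → 2 Au(s) + 3 Ni^2+(aq); hence Q = [Ni^2+(aq)]^3 / [Au^3+(aq)]^2 = 0.0394 (log Q = −1.405).
E = E° − (0.0542/n)·log Q = +1.75 − (0.0542/6)(−1.405) = +1.76 V.

+1.76 V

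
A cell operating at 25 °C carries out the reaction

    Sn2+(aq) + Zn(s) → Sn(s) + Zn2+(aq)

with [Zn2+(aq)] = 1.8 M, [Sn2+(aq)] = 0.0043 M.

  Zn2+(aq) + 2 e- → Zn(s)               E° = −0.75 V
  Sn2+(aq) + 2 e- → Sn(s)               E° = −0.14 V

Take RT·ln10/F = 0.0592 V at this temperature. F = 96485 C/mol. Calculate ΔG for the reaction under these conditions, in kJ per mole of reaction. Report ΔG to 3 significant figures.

−103 kJ/mol

The standard cell potential is −0.14 − (−0.75) = +0.61 V, with n = 2 electrons in the balanced equation.
Q = [Zn2+(aq)] / [Sn2+(aq)] = 419, so log Q = 2.622 and E = +0.61 − (0.0592/2)(2.622) = +0.5324 V.
Then ΔG = −nFE = −2 × 96485 × +0.5324 J/mol = −103 kJ/mol.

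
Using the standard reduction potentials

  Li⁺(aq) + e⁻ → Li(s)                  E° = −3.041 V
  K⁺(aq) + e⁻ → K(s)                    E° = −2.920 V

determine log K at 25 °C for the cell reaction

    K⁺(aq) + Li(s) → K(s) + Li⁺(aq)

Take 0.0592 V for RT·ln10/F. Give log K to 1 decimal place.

The K⁺/K couple is reduced (cathode); E°cell = −2.920 − (−3.041) = +0.121 V with n = 1.
At equilibrium E = 0, so log K = nE°cell / 0.0592 = (1)(+0.121) / 0.0592 = 2.0.

log K = 2.0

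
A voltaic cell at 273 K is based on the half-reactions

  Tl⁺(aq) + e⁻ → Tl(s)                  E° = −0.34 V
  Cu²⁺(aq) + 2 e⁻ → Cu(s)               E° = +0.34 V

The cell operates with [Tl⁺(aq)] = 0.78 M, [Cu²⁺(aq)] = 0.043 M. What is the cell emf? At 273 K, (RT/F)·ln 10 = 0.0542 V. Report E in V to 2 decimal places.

+0.65 V

The Cu²⁺/Cu couple has the more positive E°, so it is the cathode; Tl⁺/Tl is the anode.
E°cell = E°cat − E°an = +0.34 − (−0.34) = +0.68 V; n = 2.
Balancing gives Cu²⁺(aq) + 2 Tl(s) → Cu(s) + 2 Tl⁺(aq); hence Q = [Tl⁺(aq)]^2 / [Cu²⁺(aq)] = 14.1 (log Q = 1.151).
By the Nernst equation, E = +0.68 − (0.0542/2)·(1.151) = +0.65 V.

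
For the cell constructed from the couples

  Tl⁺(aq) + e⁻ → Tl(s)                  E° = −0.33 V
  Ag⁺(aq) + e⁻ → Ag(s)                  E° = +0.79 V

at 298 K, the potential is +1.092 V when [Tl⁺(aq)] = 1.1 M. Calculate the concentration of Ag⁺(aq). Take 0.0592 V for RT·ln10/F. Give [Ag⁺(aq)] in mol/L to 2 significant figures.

0.37 M

The Ag⁺/Ag couple has the larger reduction potential, so it is the cathode: E°cell = +0.79 − (−0.33) = +1.12 V and n = 1.
Rearranging E = E° − (0.0592/n)·log Q gives log Q = 1(+1.12 − (+1.092))/0.0592 = 0.473.
Balancing electrons gives Ag⁺(aq) + Tl(s) → Ag(s) + Tl⁺(aq); thus Q = [Tl⁺(aq)] / [Ag⁺(aq)].
Substituting the known concentrations and solving, log [Ag⁺(aq)] = −0.432 and [Ag⁺(aq)] = 0.37 M.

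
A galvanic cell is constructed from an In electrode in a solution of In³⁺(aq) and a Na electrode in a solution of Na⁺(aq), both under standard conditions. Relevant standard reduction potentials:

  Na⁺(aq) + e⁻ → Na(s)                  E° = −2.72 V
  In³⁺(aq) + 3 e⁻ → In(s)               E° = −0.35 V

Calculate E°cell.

The In³⁺/In couple has the higher E°, so In ion is reduced (cathode) and Na is oxidized (anode).
E°cell = E°(cathode) − E°(anode) = −0.35 − (−2.72) = +2.37 V.

+2.37 V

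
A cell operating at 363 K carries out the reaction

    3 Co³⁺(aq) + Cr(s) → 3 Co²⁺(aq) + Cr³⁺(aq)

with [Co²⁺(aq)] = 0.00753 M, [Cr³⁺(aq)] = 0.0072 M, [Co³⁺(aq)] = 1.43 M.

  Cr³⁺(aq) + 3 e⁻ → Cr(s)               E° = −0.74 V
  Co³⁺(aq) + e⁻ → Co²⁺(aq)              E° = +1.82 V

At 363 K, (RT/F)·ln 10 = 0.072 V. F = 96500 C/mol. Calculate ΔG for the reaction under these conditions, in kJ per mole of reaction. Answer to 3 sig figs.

With Co³⁺/Co²⁺ reduced at the cathode, E°cell = +1.82 − (−0.74) = +2.56 V and n = 3.
Here Q = ([Co²⁺(aq)]^3·[Cr³⁺(aq)]) / [Co³⁺(aq)]^3 = 1.05×10^−9 (log Q = −8.978), giving E = +2.56 − (0.072/3)·(−8.978) = +2.7755 V.
Then ΔG = −nFE = −3 × 96500 × +2.7755 J/mol = −804 kJ/mol.

−804 kJ/mol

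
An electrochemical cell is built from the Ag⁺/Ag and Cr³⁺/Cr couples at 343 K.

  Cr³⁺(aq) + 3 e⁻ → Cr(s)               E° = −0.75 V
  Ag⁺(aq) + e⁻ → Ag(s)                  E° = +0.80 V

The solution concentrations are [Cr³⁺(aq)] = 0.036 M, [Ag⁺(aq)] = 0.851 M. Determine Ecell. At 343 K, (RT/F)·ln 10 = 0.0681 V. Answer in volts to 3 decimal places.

Ag⁺/Ag is reduced (cathode, E° = +0.80 V) and Cr³⁺/Cr is oxidized (anode).
The standard potential is +0.80 − (−0.75) = +1.55 V and the balanced reaction transfers n = 3 electrons.
The balanced reaction is 3 Ag⁺(aq) + Cr(s) → 3 Ag(s) + Cr³⁺(aq), so Q = [Cr³⁺(aq)] / [Ag⁺(aq)]^3 = 0.0584 and log Q = −1.233.
Applying E = E° − (RT ln10/nF)·log Q gives +1.55 − (0.0681/3)(−1.233) = +1.578 V.

+1.578 V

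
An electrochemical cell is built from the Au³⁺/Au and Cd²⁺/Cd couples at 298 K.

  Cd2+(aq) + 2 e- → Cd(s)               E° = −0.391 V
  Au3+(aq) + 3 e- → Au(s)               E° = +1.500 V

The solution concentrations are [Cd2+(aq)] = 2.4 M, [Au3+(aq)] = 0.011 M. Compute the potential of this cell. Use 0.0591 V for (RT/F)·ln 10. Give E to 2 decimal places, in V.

Au³⁺/Au is reduced (cathode, E° = +1.500 V) and Cd²⁺/Cd is oxidized (anode).
The standard potential is +1.500 − (−0.391) = +1.891 V and the balanced reaction transfers n = 6 electrons.
For the overall reaction 2 Au3+(aq) + 3 Cd(s) → 2 Au(s) + 3 Cd2+(aq), Q = [Cd2+(aq)]^3 / [Au3+(aq)]^2 = 1.14×10^5, giving log Q = 5.058.
Applying E = E° − (RT ln10/nF)·log Q gives +1.891 − (0.0591/6)(5.058) = +1.84 V.

+1.84 V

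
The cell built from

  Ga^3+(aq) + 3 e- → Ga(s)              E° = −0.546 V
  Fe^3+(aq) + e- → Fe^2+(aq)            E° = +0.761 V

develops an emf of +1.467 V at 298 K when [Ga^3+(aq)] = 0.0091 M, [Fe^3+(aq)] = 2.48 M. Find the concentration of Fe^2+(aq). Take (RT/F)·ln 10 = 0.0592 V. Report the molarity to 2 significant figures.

0.024 M

With Fe³⁺/Fe²⁺ at the cathode and Ga³⁺/Ga at the anode, E°cell = +0.761 − (−0.546) = +1.307 V (n = 3).
Rearranging E = E° − (0.0592/n)·log Q gives log Q = 3(+1.307 − (+1.467))/0.0592 = −8.108.
For 3 Fe^3+(aq) + Ga(s) → 3 Fe^2+(aq) + Ga^3+(aq), the reaction quotient is Q = ([Fe^2+(aq)]^3·[Ga^3+(aq)]) / [Fe^3+(aq)]^3.
Isolating [Fe^2+(aq)] in Q = 10^{−8.108} yields log [Fe^2+(aq)] = −1.628, i.e. 0.024 M.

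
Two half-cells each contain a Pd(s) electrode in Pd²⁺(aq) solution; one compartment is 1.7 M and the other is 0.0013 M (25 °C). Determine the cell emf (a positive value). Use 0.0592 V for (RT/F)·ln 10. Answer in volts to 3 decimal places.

0.092 V

For a concentration cell E°cell = 0, since both electrodes use the same couple.
The compartment with the higher Pd²⁺(aq) concentration (1.7 M) acts as the cathode; ions are reduced there and produced at the dilute (0.0013 M) anode.
With n = 2, Ecell = −(0.0592/2)·log([dilute]/[conc]) = −(0.0592/2)·log(0.0013/1.7) = +0.092 V.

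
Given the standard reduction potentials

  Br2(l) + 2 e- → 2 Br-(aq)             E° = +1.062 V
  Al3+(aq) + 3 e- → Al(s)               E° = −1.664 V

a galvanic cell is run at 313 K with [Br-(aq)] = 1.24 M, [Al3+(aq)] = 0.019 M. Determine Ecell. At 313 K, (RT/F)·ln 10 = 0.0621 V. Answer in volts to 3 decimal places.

The Br₂/Br⁻ couple has the more positive E°, so it is the cathode; Al³⁺/Al is the anode.
E°cell = +1.062 − (−1.664) = +2.726 V, with n = 6 electrons transferred.
Balancing gives 3 Br2(l) + 2 Al(s) → 6 Br-(aq) + 2 Al3+(aq); hence Q = [Br-(aq)]^6·[Al3+(aq)]^2 = 0.00131 (log Q = −2.882).
E = E° − (0.0621/n)·log Q = +2.726 − (0.0621/6)(−2.882) = +2.756 V.

+2.756 V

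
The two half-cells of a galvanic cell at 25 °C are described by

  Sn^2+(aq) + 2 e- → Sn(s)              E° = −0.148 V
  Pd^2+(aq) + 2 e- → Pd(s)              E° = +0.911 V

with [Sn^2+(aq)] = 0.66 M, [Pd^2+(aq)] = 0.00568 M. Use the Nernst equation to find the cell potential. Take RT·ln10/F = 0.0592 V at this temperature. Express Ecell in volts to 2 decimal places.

+1.00 V

The Pd²⁺/Pd couple has the more positive E°, so it is the cathode; Sn²⁺/Sn is the anode.
The standard potential is +0.911 − (−0.148) = +1.059 V and the balanced reaction transfers n = 2 electrons.
For the overall reaction Pd^2+(aq) + Sn(s) → Pd(s) + Sn^2+(aq), Q = [Sn^2+(aq)] / [Pd^2+(aq)] = 116, giving log Q = 2.065.
E = E° − (0.0592/n)·log Q = +1.059 − (0.0592/2)(2.065) = +1.00 V.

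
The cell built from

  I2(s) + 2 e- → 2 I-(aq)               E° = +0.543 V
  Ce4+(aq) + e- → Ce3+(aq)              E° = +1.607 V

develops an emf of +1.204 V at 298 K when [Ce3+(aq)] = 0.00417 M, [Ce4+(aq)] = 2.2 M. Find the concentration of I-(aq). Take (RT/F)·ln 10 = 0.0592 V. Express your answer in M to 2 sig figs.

0.44 M

With Ce⁴⁺/Ce³⁺ at the cathode and I₂/I⁻ at the anode, E°cell = +1.607 − (+0.543) = +1.064 V (n = 2).
Since E = E° − (0.0592/n)·log Q, log Q = n(E° − E)/0.0592 = −4.730.
Balancing electrons gives 2 Ce4+(aq) + 2 I-(aq) → 2 Ce3+(aq) + I2(s); thus Q = [Ce3+(aq)]^2 / ([Ce4+(aq)]^2·[I-(aq)]^2).
Isolating [I-(aq)] in Q = 10^{−4.730} yields log [I-(aq)] = −0.357, i.e. 0.44 M.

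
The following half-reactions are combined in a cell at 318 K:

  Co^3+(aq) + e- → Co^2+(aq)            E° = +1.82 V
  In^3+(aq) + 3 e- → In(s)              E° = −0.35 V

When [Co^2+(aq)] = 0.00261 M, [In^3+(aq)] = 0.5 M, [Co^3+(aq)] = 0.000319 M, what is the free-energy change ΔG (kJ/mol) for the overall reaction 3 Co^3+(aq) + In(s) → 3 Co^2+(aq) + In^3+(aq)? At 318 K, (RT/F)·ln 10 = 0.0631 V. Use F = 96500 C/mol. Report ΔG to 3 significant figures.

E°cell = +1.82 − (−0.35) = +2.17 V; the balanced reaction transfers n = 3 electrons.
The reaction quotient is ([Co^2+(aq)]^3·[In^3+(aq)]) / [Co^3+(aq)]^3 = 274; by Nernst, E = +2.17 − (0.0631/3)(2.438) = +2.1187 V.
ΔG = −nFE = −(3)(96500)(+2.1187) J/mol = −613 kJ/mol.

−613 kJ/mol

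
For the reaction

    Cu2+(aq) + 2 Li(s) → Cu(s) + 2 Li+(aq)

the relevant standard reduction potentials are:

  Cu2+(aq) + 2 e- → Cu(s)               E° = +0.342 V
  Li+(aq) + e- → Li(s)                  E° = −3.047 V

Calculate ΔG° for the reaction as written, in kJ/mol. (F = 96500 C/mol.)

In the reaction as written Cu2+(aq) is reduced, so the Cu²⁺/Cu couple is the cathode and Li⁺/Li is the anode.
E°cell = +0.342 − (−3.047) = +3.389 V; balancing electrons gives n = 2.
ΔG° = −nFE°cell = −(2)(96500)(+3.389) J/mol = −654 kJ/mol.

−654 kJ/mol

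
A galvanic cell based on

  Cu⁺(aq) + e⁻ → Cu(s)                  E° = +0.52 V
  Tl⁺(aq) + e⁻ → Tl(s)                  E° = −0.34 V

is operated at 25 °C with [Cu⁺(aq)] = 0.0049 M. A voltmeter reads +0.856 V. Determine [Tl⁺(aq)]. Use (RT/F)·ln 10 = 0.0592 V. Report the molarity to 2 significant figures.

Cu⁺/Cu is the cathode (higher E°); E°cell = +0.52 − (−0.34) = +0.86 V with n = 1.
Since E = E° − (0.0592/n)·log Q, log Q = n(E° − E)/0.0592 = 0.068.
For Cu⁺(aq) + Tl(s) → Cu(s) + Tl⁺(aq), the reaction quotient is Q = [Tl⁺(aq)] / [Cu⁺(aq)].
Solving for the unknown gives log [Tl⁺(aq)] = −2.242, so [Tl⁺(aq)] ≈ 0.0057 M.

0.0057 M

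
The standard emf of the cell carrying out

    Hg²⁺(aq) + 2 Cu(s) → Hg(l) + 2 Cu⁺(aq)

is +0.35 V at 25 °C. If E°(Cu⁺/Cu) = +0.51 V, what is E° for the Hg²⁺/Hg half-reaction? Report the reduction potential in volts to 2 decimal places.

In the reaction as written the Hg²⁺/Hg couple is reduced (cathode) and Cu⁺/Cu is oxidized (anode), so E°cell = E°(Hg²⁺/Hg) − E°(Cu⁺/Cu).
E°(Hg²⁺/Hg) = E°cell + E°(anode) = +0.35 + (+0.51) = +0.86 V.

+0.86 V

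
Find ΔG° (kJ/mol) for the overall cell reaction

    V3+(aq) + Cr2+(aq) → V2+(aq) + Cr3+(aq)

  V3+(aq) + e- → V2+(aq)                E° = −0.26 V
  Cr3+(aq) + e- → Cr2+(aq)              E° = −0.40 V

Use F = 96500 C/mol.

In the reaction as written V3+(aq) is reduced, so the V³⁺/V²⁺ couple is the cathode and Cr³⁺/Cr²⁺ is the anode.
E°cell = −0.26 − (−0.40) = +0.14 V; balancing electrons gives n = 1.
ΔG° = −nFE°cell = −(1)(96500)(+0.14) J/mol = −13.5 kJ/mol.

−13.5 kJ/mol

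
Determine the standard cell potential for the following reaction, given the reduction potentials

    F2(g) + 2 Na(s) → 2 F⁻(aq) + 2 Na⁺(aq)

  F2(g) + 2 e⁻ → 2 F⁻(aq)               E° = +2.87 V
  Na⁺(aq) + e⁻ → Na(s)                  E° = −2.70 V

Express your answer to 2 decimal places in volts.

In the reaction as written, F2(g) is reduced (cathode) and Na⁺(aq) is produced by oxidation at the anode.
E°cell = E°(cathode) − E°(anode) = +2.87 − (−2.70) = +5.57 V.

+5.57 V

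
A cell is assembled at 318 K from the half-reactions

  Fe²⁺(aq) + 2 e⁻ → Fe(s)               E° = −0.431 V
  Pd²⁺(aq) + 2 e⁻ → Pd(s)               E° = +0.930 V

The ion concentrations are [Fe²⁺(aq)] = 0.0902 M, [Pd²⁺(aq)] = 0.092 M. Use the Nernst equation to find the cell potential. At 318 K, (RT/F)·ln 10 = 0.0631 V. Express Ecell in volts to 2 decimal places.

+1.36 V

Pd²⁺/Pd is reduced (cathode, E° = +0.930 V) and Fe²⁺/Fe is oxidized (anode).
The standard potential is +0.930 − (−0.431) = +1.361 V and the balanced reaction transfers n = 2 electrons.
For the overall reaction Pd²⁺(aq) + Fe(s) → Pd(s) + Fe²⁺(aq), Q = [Fe²⁺(aq)] / [Pd²⁺(aq)] = 0.98, giving log Q = −0.009.
Applying E = E° − (RT ln10/nF)·log Q gives +1.361 − (0.0631/2)(−0.009) = +1.36 V.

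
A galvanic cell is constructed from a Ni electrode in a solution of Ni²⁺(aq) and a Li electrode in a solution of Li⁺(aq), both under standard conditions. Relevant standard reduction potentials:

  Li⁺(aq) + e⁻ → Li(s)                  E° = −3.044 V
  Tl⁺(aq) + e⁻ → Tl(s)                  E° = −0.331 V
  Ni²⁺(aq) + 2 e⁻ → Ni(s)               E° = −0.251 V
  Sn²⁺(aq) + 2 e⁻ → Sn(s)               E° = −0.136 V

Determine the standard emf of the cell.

Of the two couples in this cell, the one with the more positive reduction potential is reduced at the cathode: here that is Ni²⁺/Ni (−0.251 V); Li⁺/Li (−3.044 V) is the anode.
E°cell = E°(cathode) − E°(anode) = −0.251 − (−3.044) = +2.793 V.

+2.793 V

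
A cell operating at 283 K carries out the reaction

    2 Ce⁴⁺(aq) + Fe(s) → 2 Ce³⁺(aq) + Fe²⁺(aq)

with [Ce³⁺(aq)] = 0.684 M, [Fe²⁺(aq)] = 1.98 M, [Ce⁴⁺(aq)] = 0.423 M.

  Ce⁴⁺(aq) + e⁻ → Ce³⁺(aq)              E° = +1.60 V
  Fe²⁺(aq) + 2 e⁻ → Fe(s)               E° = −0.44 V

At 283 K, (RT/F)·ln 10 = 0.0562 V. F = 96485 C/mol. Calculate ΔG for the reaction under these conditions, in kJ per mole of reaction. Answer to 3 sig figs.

−390 kJ/mol

With Ce⁴⁺/Ce³⁺ reduced at the cathode, E°cell = +1.60 − (−0.44) = +2.04 V and n = 2.
Here Q = ([Ce³⁺(aq)]^2·[Fe²⁺(aq)]) / [Ce⁴⁺(aq)]^2 = 5.18 (log Q = 0.714), giving E = +2.04 − (0.0562/2)·(0.714) = +2.0199 V.
ΔG = −nFE = −(2)(96485)(+2.0199) J/mol = −390 kJ/mol.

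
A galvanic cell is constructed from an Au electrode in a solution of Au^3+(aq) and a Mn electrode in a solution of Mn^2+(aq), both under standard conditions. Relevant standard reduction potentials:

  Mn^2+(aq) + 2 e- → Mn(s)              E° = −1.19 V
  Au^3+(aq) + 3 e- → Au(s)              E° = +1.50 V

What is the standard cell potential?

+2.69 V

The Au³⁺/Au couple has the higher E°, so Au ion is reduced (cathode) and Mn is oxidized (anode).
E°cell = E°(cathode) − E°(anode) = +1.50 − (−1.19) = +2.69 V.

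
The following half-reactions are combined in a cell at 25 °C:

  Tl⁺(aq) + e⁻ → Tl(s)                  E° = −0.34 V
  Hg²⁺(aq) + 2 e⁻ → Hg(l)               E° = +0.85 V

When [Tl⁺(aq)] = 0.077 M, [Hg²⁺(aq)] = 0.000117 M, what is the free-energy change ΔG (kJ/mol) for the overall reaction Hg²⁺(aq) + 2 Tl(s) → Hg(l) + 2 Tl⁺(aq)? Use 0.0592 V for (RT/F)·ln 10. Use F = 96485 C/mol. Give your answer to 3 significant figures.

−220 kJ/mol

E°cell = +0.85 − (−0.34) = +1.19 V; the balanced reaction transfers n = 2 electrons.
Here Q = [Tl⁺(aq)]^2 / [Hg²⁺(aq)] = 50.7 (log Q = 1.705), giving E = +1.19 − (0.0592/2)·(1.705) = +1.1395 V.
Finally ΔG = −nFE = −(2)(96485 C/mol)(+1.1395 V) = −220 kJ/mol.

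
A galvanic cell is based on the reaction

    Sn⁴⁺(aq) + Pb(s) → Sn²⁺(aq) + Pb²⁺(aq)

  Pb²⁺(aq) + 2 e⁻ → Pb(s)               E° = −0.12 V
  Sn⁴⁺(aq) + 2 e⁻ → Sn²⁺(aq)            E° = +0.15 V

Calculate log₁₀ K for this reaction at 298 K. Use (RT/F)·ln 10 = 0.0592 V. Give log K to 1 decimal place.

The Sn⁴⁺/Sn²⁺ couple is reduced (cathode); E°cell = +0.15 − (−0.12) = +0.27 V with n = 2.
At equilibrium E = 0, so log K = nE°cell / 0.0592 = (2)(+0.27) / 0.0592 = 9.1.

log K = 9.1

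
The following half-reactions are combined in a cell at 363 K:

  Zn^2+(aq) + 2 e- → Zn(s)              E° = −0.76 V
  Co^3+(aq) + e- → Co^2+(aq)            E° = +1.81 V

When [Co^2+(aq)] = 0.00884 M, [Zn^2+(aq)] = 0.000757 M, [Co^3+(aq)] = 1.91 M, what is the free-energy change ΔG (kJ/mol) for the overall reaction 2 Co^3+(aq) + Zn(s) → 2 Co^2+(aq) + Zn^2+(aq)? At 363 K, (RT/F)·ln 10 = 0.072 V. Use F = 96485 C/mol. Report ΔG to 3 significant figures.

−550 kJ/mol

E°cell = +1.81 − (−0.76) = +2.57 V; the balanced reaction transfers n = 2 electrons.
The reaction quotient is ([Co^2+(aq)]^2·[Zn^2+(aq)]) / [Co^3+(aq)]^2 = 1.62×10^−8; by Nernst, E = +2.57 − (0.072/2)(−7.790) = +2.8504 V.
Finally ΔG = −nFE = −(2)(96485 C/mol)(+2.8504 V) = −550 kJ/mol.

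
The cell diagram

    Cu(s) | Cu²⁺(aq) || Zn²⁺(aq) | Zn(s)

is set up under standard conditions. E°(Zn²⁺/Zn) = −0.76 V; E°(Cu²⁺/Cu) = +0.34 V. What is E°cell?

−1.10 V

By convention the left-hand electrode in cell notation is the anode (oxidation) and the right-hand electrode is the cathode (reduction).
E°cell = E°(right) − E°(left) = −0.76 − (+0.34) = −1.10 V.
The negative sign shows that, as written, the cell would require an external voltage to drive the reaction.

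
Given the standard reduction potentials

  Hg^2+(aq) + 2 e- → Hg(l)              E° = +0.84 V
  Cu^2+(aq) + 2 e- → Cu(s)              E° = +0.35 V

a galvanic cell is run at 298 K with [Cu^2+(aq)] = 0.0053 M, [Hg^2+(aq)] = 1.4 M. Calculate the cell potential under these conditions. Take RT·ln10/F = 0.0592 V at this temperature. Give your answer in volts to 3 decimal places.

+0.562 V

The Hg²⁺/Hg couple has the more positive E°, so it is the cathode; Cu²⁺/Cu is the anode.
The standard potential is +0.84 − (+0.35) = +0.49 V and the balanced reaction transfers n = 2 electrons.
Balancing gives Hg^2+(aq) + Cu(s) → Hg(l) + Cu^2+(aq); hence Q = [Cu^2+(aq)] / [Hg^2+(aq)] = 0.00379 (log Q = −2.422).
E = E° − (0.0592/n)·log Q = +0.49 − (0.0592/2)(−2.422) = +0.562 V.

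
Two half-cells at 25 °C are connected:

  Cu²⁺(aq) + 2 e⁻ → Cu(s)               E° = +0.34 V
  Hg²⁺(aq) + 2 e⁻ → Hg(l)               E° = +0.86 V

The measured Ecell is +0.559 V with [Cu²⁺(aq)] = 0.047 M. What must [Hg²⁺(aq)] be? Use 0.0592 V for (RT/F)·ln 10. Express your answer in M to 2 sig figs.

0.98 M

Hg²⁺/Hg is the cathode (higher E°); E°cell = +0.86 − (+0.34) = +0.52 V with n = 2.
Rearranging E = E° − (0.0592/n)·log Q gives log Q = 2(+0.52 − (+0.559))/0.0592 = −1.318.
Balancing electrons gives Hg²⁺(aq) + Cu(s) → Hg(l) + Cu²⁺(aq); thus Q = [Cu²⁺(aq)] / [Hg²⁺(aq)].
Solving for the unknown gives log [Hg²⁺(aq)] = −0.010, so [Hg²⁺(aq)] ≈ 0.98 M.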